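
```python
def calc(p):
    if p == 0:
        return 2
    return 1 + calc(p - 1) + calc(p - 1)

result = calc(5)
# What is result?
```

calc(p) = 1 + 2·calc(p-1), calc(0)=2. Closed form: (2+1)·2^5 - 1 = 95.

Answer: 95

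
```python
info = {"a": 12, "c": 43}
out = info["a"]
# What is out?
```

Trace:
`info = {"a": 12, "c": 43}` → info = {'a': 12, 'c': 43}
`out = info["a"]` → out = 12
So out = 12

Answer: 12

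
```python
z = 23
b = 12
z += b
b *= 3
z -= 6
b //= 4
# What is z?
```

Trace:
`z = 23` → z = 23
`b = 12` → b = 12
`z += b` → z = 35
`b *= 3` → b = 36
`z -= 6` → z = 29
`b //= 4` → b = 9
So z = 29

Answer: 29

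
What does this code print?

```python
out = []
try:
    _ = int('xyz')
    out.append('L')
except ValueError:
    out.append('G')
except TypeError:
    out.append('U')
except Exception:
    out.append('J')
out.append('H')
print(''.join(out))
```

Execution trace: 'G' (except ValueError) → 'H' (after the try/except). Output: GH

Answer: GH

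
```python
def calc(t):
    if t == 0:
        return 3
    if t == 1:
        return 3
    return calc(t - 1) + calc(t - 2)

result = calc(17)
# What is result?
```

Build up from base cases: calc(0)=3, calc(1)=3, calc(2)=6, calc(3)=9, calc(4)=15, calc(5)=24, calc(6)=39, ..., calc(17)=7752

Answer: 7752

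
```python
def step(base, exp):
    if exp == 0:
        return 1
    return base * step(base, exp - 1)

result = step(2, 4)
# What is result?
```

step(2, 4) = 2 * 2 * 2 * 2 = 16

Answer: 16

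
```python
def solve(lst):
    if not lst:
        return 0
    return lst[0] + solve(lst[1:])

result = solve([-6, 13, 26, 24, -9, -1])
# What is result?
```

(-6) + 13 + 26 + 24 + (-9) + (-1) + 0 = 47

Answer: 47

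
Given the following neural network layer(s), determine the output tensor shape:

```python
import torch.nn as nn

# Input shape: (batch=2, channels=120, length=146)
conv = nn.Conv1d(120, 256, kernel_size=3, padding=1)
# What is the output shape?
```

Input: (2, 120, 146) -> Output: (2, 256, 146)

Answer: (2, 256, 146)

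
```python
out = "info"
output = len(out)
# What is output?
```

Trace:
`out = "info"` → out = 'info'
`output = len(out)` → output = 4
So output = 4

Answer: 4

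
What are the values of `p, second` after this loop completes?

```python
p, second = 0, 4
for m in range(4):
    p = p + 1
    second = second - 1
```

p goes 0→4, second goes 4→0
`p, second` takes the values: (0, 4) → (1, 4) → (1, 3) → (2, 3) → (2, 2) → (3, 2) → (3, 1) → (4, 1) → (4, 0)

Answer: 4, 0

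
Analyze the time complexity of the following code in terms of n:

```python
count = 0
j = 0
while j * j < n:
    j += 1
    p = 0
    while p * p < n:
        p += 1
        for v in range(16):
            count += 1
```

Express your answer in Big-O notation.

Each loop level contributes: √n × √n × 1. Multiplying the contributions gives O(n).

Answer: O(n)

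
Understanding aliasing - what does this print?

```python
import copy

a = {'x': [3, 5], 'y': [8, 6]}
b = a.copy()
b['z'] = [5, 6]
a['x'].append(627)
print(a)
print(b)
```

Key concept: shallow copy of dict with mutable values.
Step by step:
`a = {'x': [3, 5], 'y': [8, 6]}` → a = {'x': [3, 5], 'y': [8, 6]}
`b = a.copy()` → b = {'x': [3, 5], 'y': [8, 6]}
`b['z'] = [5, 6]` → b = {'x': [3, 5], 'y': [8, 6], 'z': [5, 6]}
`a['x'].append(627)` → a = {'x': [3, 5, 627], 'y': [8, 6]}; b = {'x': [3, 5, 627], 'y': [8, 6], 'z': [5, 6]}
`print(a)` → prints {'x': [3, 5, 627], 'y': [8, 6]}
`print(b)` → prints {'x': [3, 5, 627], 'y': [8, 6], 'z': [5, 6]}

Answer:
{'x': [3, 5, 627], 'y': [8, 6]}
{'x': [3, 5, 627], 'y': [8, 6], 'z': [5, 6]}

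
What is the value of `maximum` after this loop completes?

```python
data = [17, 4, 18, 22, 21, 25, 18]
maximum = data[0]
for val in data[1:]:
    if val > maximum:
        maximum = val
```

Maximum of [17, 4, 18, 22, 21, 25, 18]
`maximum` takes the values: 17 → 18 → 22 → 25

Answer: 25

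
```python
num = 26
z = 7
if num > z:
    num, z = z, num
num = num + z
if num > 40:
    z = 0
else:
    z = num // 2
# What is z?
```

Trace:
`num = 26` → num = 26
`z = 7` → z = 7
`if num > z: ...` → num > z is True → num = 7; z = 26
`num = num + z` → num = 33
`if num > 40: ...` → num > 40 is False, take else branch → z = 16
So z = 16

Answer: 16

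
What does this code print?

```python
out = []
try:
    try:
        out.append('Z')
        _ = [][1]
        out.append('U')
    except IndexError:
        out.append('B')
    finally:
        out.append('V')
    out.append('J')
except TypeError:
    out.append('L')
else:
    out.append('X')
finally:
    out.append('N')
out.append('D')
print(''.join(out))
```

Execution trace: 'Z' (inner try body) → 'B' (inner except IndexError) → 'V' (inner finally) → 'J' (try body, no exception) → 'X' (else) → 'N' (finally) → 'D' (after the try/except). Output: ZBVJXND

Answer: ZBVJXND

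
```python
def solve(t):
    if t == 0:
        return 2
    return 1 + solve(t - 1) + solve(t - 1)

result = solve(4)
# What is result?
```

solve(t) = 1 + 2·solve(t-1), solve(0)=2. Closed form: (2+1)·2^4 - 1 = 47.

Answer: 47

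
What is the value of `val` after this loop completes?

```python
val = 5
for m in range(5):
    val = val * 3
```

Multiply by 3, 5 times: 5 * 3^5 = 1215
`val` takes the values: 5 → 15 → 45 → 135 → 405 → 1215

Answer: 1215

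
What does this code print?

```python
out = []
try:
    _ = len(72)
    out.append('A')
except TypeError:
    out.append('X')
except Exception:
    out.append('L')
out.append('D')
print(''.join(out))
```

Execution trace: 'X' (except TypeError) → 'D' (after the try/except). Output: XD

Answer: XD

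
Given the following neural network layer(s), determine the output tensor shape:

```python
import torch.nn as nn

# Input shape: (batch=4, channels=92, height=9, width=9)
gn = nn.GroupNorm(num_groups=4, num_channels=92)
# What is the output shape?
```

Input: (4, 92, 9, 9) -> Output: (4, 92, 9, 9)

Answer: (4, 92, 9, 9)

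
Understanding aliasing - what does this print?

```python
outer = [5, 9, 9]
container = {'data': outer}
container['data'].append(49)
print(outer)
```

Key concept: dict holds reference to list.
Step by step:
`outer = [5, 9, 9]` → outer = [5, 9, 9]
`container = {'data': outer}` → container = {'data': [5, 9, 9]}
`container['data'].append(49)` → outer = [5, 9, 9, 49]; container = {'data': [5, 9, 9, 49]}
`print(outer)` → prints [5, 9, 9, 49]

Answer: [5, 9, 9, 49]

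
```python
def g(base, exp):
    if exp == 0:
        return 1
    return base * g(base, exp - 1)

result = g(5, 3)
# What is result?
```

g(5, 3) = 5 * 5 * 5 = 125

Answer: 125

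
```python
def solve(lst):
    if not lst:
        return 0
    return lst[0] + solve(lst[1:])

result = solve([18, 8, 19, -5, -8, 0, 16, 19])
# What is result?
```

18 + 8 + 19 + (-5) + (-8) + 0 + 16 + 19 + 0 = 67

Answer: 67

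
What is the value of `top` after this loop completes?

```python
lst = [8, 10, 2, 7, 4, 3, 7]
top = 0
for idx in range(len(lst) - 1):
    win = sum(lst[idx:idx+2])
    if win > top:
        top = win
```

Max sum of 2-element window in [8, 10, 2, 7, 4, 3, 7]
`top` takes the values: 0 → 18

Answer: 18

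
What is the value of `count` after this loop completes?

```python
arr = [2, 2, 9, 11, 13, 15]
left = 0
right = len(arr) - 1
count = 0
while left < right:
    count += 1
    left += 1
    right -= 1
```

Iterations until pointers meet (list length 6)
`count` takes the values: 0 → 1 → 2 → 3

Answer: 3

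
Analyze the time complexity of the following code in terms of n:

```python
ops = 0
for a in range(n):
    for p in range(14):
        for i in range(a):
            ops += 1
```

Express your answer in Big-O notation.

Each loop level contributes: n × 1 × n. Multiplying the contributions gives O(n^2).

Answer: O(n^2)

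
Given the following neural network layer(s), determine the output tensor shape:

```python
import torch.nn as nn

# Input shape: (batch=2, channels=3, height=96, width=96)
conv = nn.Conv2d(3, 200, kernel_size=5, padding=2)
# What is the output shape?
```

Input: (2, 3, 96, 96) -> Output: (2, 200, 96, 96)

Answer: (2, 200, 96, 96)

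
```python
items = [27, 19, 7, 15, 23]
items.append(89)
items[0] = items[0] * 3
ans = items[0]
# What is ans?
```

Trace:
`items = [27, 19, 7, 15, 23]` → items = [27, 19, 7, 15, 23]
`items.append(89)` → items = [27, 19, 7, 15, 23, 89]
`items[0] = items[0] * 3` → items = [81, 19, 7, 15, 23, 89]
`ans = items[0]` → ans = 81
So ans = 81

Answer: 81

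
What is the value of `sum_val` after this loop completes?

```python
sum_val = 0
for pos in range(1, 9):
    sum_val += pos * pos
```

Sum of squares 1² to 8² = 204
`sum_val` takes the values: 0 → 1 → 5 → 14 → 30 → 55 → 91 → 140 → 204

Answer: 204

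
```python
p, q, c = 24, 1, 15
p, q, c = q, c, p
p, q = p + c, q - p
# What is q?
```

Trace:
`p, q, c = 24, 1, 15` → p = 24; q = 1; c = 15
`p, q, c = q, c, p` → p = 1; q = 15; c = 24
`p, q = p + c, q - p` → p = 25; q = 14
So q = 14

Answer: 14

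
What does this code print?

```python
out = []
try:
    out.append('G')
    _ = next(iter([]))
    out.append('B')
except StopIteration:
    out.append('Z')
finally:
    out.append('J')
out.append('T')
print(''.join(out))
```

Execution trace: 'G' (try body) → 'Z' (except StopIteration) → 'J' (finally) → 'T' (after the try/except). Output: GZJT

Answer: GZJT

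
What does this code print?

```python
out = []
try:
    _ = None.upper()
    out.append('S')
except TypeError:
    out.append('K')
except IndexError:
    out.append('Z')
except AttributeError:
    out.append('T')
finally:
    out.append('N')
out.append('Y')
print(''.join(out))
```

Execution trace: 'T' (except AttributeError) → 'N' (finally) → 'Y' (after the try/except). Output: TNY

Answer: TNY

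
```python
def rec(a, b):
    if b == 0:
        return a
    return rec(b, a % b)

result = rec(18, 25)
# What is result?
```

rec(18, 25) -> rec(25, 18) -> rec(18, 7) -> rec(7, 4) -> rec(4, 3) -> rec(3, 1) -> rec(1, 0) -> 1

Answer: 1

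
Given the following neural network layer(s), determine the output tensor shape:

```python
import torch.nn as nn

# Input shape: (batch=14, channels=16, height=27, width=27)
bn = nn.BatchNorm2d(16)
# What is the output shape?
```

Input: (14, 16, 27, 27) -> Output: (14, 16, 27, 27)

Answer: (14, 16, 27, 27)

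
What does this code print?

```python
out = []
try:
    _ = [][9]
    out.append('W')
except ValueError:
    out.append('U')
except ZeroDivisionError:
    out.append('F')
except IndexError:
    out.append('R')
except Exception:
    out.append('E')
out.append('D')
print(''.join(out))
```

Execution trace: 'R' (except IndexError) → 'D' (after the try/except). Output: RD

Answer: RD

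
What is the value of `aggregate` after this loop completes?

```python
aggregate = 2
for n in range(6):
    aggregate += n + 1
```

Start at 2, add 1 to 6 = 23
`aggregate` takes the values: 2 → 3 → 5 → 8 → 12 → 17 → 23

Answer: 23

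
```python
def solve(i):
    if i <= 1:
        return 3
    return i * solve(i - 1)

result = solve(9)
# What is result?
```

solve(9) = 9 * 8 * 7 * 6 * 5 * 4 * 3 * 2 * 3 = 1088640

Answer: 1088640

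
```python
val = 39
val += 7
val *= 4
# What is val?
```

Trace:
`val = 39` → val = 39
`val += 7` → val = 46
`val *= 4` → val = 184
So val = 184

Answer: 184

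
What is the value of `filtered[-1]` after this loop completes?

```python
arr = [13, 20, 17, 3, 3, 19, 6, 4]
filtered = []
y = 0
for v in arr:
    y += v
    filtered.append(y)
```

Cumulative sum ends at 85
`filtered` takes the values: [] → [13] → [13, 33] → [13, 33, 50] → [13, 33, 50, 53] → [13, 33, 50, 53, 56] → [13, 33, 50, 53, 56, 75] → [13, 33, 50, 53, 56, 75, 81] → [13, 33, 50, 53, 56, 75, 81, 85]
So `filtered[-1]` = 85

Answer: 85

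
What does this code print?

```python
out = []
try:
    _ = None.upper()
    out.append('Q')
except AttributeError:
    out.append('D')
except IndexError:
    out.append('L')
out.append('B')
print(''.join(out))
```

Execution trace: 'D' (except AttributeError) → 'B' (after the try/except). Output: DB

Answer: DB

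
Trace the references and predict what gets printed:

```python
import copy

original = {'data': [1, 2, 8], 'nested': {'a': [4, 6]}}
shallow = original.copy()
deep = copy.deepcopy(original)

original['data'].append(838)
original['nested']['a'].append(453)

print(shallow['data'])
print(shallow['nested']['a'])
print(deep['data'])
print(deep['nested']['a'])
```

Key concept: comparing shallow vs deep copy.
Step by step:
`original = {'data': [1, 2, 8], 'nested': {'a': [4, 6]}}` → original = {'data': [1, 2, 8], 'nested': {'a': [4, 6]}}
`shallow = original.copy()` → shallow = {'data': [1, 2, 8], 'nested': {'a': [4, 6]}}
`deep = copy.deepcopy(original)` → deep = {'data': [1, 2, 8], 'nested': {'a': [4, 6]}}
`original['data'].append(838)` → original = {'data': [1, 2, 8, 838], 'nested': {'a': [4, 6]}}; shallow = {'data': [1, 2, 8, 838], 'nested': {'a': [4, 6]}}
`original['nested']['a'].append(453)` → original = {'data': [1, 2, 8, 838], 'nested': {'a': [4, 6, 453]}}; shallow = {'data': [1, 2, 8, 838], 'nested': {'a': [4, 6, 453]}}
`print(shallow['data'])` → prints [1, 2, 8, 838]
`print(shallow['nested']['a'])` → prints [4, 6, 453]
`print(deep['data'])` → prints [1, 2, 8]
`print(deep['nested']['a'])` → prints [4, 6]

Answer:
[1, 2, 8, 838]
[4, 6, 453]
[1, 2, 8]
[4, 6]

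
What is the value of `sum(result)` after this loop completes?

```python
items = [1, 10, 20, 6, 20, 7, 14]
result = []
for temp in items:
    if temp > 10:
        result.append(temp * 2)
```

Sum of doubled values > 10
`result` takes the values: [] → [40] → [40, 40] → [40, 40, 28]
So `sum(result)` = 108

Answer: 108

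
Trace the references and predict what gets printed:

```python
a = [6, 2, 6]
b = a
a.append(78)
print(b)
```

Key concept: basic list aliasing.
Step by step:
`a = [6, 2, 6]` → a = [6, 2, 6]
`b = a` → b = [6, 2, 6] (same object as a)
`a.append(78)` → a = [6, 2, 6, 78] (same object as b); b = [6, 2, 6, 78] (same object as a)
`print(b)` → prints [6, 2, 6, 78]

Answer: [6, 2, 6, 78]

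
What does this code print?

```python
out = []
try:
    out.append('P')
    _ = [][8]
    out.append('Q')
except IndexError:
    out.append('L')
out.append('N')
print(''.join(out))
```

Execution trace: 'P' (try body) → 'L' (except IndexError) → 'N' (after the try/except). Output: PLN

Answer: PLN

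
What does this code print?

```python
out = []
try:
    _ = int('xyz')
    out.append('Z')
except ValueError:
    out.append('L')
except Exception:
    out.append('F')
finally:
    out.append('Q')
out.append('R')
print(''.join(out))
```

Execution trace: 'L' (except ValueError) → 'Q' (finally) → 'R' (after the try/except). Output: LQR

Answer: LQR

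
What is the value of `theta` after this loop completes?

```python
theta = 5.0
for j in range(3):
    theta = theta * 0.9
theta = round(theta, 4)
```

Exponential decay: 5.0 * 0.9^3
`theta` takes the values: 5.0 → 4.5 → 4.05 → 3.645

Answer: 3.645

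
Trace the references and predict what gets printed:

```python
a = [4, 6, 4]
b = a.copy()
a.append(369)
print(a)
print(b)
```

Key concept: list.copy() creates independent copy.
Step by step:
`a = [4, 6, 4]` → a = [4, 6, 4]
`b = a.copy()` → b = [4, 6, 4]
`a.append(369)` → a = [4, 6, 4, 369]
`print(a)` → prints [4, 6, 4, 369]
`print(b)` → prints [4, 6, 4]

Answer:
[4, 6, 4, 369]
[4, 6, 4]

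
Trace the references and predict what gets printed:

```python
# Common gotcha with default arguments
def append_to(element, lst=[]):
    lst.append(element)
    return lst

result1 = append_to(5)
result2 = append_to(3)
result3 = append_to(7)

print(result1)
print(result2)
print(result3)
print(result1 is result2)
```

Key concept: mutable default argument gotcha.
Step by step:
`result1 = append_to(5)` → result1 = [5]
`result2 = append_to(3)` → result1 = [5, 3] (same object as result2); result2 = [5, 3] (same object as result1)
`result3 = append_to(7)` → result1 = [5, 3, 7] (same object as result2, result3); result2 = [5, 3, 7] (same object as result1, result3); result3 = [5, 3, 7] (same object as result1, result2)
`print(result1)` → prints [5, 3, 7]
`print(result2)` → prints [5, 3, 7]
`print(result3)` → prints [5, 3, 7]
`print(result1 is result2)` → prints True

Answer:
[5, 3, 7]
[5, 3, 7]
[5, 3, 7]
True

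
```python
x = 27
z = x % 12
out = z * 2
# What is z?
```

Trace:
`x = 27` → x = 27
`z = x % 12` → z = 3
`out = z * 2` → out = 6
So z = 3

Answer: 3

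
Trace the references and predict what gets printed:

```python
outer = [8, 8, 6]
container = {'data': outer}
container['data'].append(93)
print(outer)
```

Key concept: dict holds reference to list.
Step by step:
`outer = [8, 8, 6]` → outer = [8, 8, 6]
`container = {'data': outer}` → container = {'data': [8, 8, 6]}
`container['data'].append(93)` → outer = [8, 8, 6, 93]; container = {'data': [8, 8, 6, 93]}
`print(outer)` → prints [8, 8, 6, 93]

Answer: [8, 8, 6, 93]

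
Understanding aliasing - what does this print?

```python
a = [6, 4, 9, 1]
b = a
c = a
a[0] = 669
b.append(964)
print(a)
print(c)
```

Key concept: multiple aliases.
Step by step:
`a = [6, 4, 9, 1]` → a = [6, 4, 9, 1]
`b = a` → b = [6, 4, 9, 1] (same object as a)
`c = a` → c = [6, 4, 9, 1] (same object as a, b)
`a[0] = 669` → a = [669, 4, 9, 1] (same object as b, c); b = [669, 4, 9, 1] (same object as a, c); c = [669, 4, 9, 1] (same object as a, b)
`b.append(964)` → a = [669, 4, 9, 1, 964] (same object as b, c); b = [669, 4, 9, 1, 964] (same object as a, c); c = [669, 4, 9, 1, 964] (same object as a, b)
`print(a)` → prints [669, 4, 9, 1, 964]
`print(c)` → prints [669, 4, 9, 1, 964]

Answer:
[669, 4, 9, 1, 964]
[669, 4, 9, 1, 964]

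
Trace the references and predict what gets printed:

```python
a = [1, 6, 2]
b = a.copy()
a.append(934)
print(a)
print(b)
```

Key concept: list.copy() creates independent copy.
Step by step:
`a = [1, 6, 2]` → a = [1, 6, 2]
`b = a.copy()` → b = [1, 6, 2]
`a.append(934)` → a = [1, 6, 2, 934]
`print(a)` → prints [1, 6, 2, 934]
`print(b)` → prints [1, 6, 2]

Answer:
[1, 6, 2, 934]
[1, 6, 2]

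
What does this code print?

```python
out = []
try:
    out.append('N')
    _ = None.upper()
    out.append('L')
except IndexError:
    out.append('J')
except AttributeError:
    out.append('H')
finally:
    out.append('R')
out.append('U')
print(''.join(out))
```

Execution trace: 'N' (try body) → 'H' (except AttributeError) → 'R' (finally) → 'U' (after the try/except). Output: NHRU

Answer: NHRU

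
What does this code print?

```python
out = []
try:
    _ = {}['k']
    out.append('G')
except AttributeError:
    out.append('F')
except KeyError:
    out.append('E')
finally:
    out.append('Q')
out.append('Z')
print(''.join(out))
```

Execution trace: 'E' (except KeyError) → 'Q' (finally) → 'Z' (after the try/except). Output: EQZ

Answer: EQZ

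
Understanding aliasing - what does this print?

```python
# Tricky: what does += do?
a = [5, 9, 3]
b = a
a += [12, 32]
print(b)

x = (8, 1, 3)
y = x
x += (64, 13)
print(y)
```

Key concept: += behavior differs for mutable vs immutable.
Step by step:
`a = [5, 9, 3]` → a = [5, 9, 3]
`b = a` → b = [5, 9, 3] (same object as a)
`a += [12, 32]` → a = [5, 9, 3, 12, 32] (same object as b); b = [5, 9, 3, 12, 32] (same object as a)
`print(b)` → prints [5, 9, 3, 12, 32]
`x = (8, 1, 3)` → x = (8, 1, 3)
`y = x` → y = (8, 1, 3)
`x += (64, 13)` → x = (8, 1, 3, 64, 13)
`print(y)` → prints (8, 1, 3)

Answer:
[5, 9, 3, 12, 32]
(8, 1, 3)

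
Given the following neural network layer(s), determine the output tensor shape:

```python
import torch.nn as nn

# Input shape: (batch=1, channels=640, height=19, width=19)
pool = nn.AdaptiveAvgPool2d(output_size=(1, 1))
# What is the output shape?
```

Input: (1, 640, 19, 19) -> Output: (1, 640, 1, 1)

Answer: (1, 640, 1, 1)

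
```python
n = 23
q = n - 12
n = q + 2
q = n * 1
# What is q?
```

Trace:
`n = 23` → n = 23
`q = n - 12` → q = 11
`n = q + 2` → n = 13
`q = n * 1` → q = 13
So q = 13

Answer: 13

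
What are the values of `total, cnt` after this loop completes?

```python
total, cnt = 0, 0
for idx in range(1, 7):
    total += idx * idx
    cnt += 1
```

Sum of squares and count
`total, cnt` takes the values: (0, 0) → (1, 0) → (1, 1) → (5, 1) → (5, 2) → (14, 2) → (14, 3) → (30, 3) → (30, 4) → (55, 4) → (55, 5) → (91, 5) → (91, 6)

Answer: 91, 6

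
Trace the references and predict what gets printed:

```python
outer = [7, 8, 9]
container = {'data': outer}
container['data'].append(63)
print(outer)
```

Key concept: dict holds reference to list.
Step by step:
`outer = [7, 8, 9]` → outer = [7, 8, 9]
`container = {'data': outer}` → container = {'data': [7, 8, 9]}
`container['data'].append(63)` → outer = [7, 8, 9, 63]; container = {'data': [7, 8, 9, 63]}
`print(outer)` → prints [7, 8, 9, 63]

Answer: [7, 8, 9, 63]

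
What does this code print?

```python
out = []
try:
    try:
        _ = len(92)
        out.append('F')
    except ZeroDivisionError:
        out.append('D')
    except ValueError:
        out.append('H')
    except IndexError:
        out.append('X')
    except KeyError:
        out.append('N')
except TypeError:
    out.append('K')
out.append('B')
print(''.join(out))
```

Execution trace: 'K' (outer except TypeError) → 'B' (after the try/except). Output: KB

Answer: KB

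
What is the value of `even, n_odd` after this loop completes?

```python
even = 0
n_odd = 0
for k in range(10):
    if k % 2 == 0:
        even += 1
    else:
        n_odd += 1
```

Count evens and odds in range(10)
`even, n_odd` takes the values: (0, 0) → (1, 0) → (1, 1) → (2, 1) → (2, 2) → (3, 2) → (3, 3) → (4, 3) → (4, 4) → (5, 4) → (5, 5)

Answer: 5, 5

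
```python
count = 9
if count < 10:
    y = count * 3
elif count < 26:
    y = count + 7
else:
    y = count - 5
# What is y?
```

Trace:
`count = 9` → count = 9
`if count < 10: ...` → count < 10 is True → y = 27
So y = 27

Answer: 27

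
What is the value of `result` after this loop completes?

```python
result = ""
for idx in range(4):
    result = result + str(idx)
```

Concatenate digits 0 to 3
`result` takes the values: "" → "0" → "01" → "012" → "0123"

Answer: "0123"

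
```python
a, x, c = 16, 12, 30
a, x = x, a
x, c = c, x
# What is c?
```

Trace:
`a, x, c = 16, 12, 30` → a = 16; x = 12; c = 30
`a, x = x, a` → a = 12; x = 16
`x, c = c, x` → x = 30; c = 16
So c = 16

Answer: 16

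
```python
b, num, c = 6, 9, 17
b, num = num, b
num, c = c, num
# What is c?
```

Trace:
`b, num, c = 6, 9, 17` → b = 6; num = 9; c = 17
`b, num = num, b` → b = 9; num = 6
`num, c = c, num` → num = 17; c = 6
So c = 6

Answer: 6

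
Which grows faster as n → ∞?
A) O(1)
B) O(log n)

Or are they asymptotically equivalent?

O(1) vs O(log n): Higher order terms dominate.

Answer: B) O(log n) grows faster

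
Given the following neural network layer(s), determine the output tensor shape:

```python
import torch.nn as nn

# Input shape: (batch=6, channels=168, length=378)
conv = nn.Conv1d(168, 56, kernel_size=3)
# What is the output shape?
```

Input: (6, 168, 378) -> Output: (6, 56, 376)

Answer: (6, 56, 376)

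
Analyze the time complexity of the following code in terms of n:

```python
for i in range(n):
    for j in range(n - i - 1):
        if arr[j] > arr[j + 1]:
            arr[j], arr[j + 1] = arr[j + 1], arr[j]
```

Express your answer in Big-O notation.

This is Bubble sort. Time complexity: O(n²).

Answer: O(n²)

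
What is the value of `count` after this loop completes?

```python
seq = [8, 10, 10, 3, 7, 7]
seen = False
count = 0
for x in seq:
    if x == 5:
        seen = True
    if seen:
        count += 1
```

Count elements after first 5 in [8, 10, 10, 3, 7, 7]
`count` takes the values: 0

Answer: 0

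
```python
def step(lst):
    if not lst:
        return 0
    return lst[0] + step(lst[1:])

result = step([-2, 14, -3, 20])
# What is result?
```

(-2) + 14 + (-3) + 20 + 0 = 29

Answer: 29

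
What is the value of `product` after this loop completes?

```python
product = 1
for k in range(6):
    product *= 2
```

2^6 = 64
`product` takes the values: 1 → 2 → 4 → 8 → 16 → 32 → 64

Answer: 64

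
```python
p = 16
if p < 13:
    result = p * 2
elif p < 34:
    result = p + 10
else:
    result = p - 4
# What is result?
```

Trace:
`p = 16` → p = 16
`if p < 13: ...` → p < 13 is False, p < 34 is True → result = 26
So result = 26

Answer: 26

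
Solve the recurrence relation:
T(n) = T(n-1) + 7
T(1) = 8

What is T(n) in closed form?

Unrolling: T(n) = T(1) + 7·(n-1) = 8 + 7(n-1) = 7n + 1.

Answer: T(n) = 7n + 1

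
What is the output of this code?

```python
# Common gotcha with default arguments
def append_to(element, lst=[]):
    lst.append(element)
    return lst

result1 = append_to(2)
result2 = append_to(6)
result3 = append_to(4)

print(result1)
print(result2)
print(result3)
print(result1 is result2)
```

Key concept: mutable default argument gotcha.
Step by step:
`result1 = append_to(2)` → result1 = [2]
`result2 = append_to(6)` → result1 = [2, 6] (same object as result2); result2 = [2, 6] (same object as result1)
`result3 = append_to(4)` → result1 = [2, 6, 4] (same object as result2, result3); result2 = [2, 6, 4] (same object as result1, result3); result3 = [2, 6, 4] (same object as result1, result2)
`print(result1)` → prints [2, 6, 4]
`print(result2)` → prints [2, 6, 4]
`print(result3)` → prints [2, 6, 4]
`print(result1 is result2)` → prints True

Answer:
[2, 6, 4]
[2, 6, 4]
[2, 6, 4]
True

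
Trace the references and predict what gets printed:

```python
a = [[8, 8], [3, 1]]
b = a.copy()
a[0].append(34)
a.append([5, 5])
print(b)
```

Key concept: shallow copy with nested lists.
Step by step:
`a = [[8, 8], [3, 1]]` → a = [[8, 8], [3, 1]]
`b = a.copy()` → b = [[8, 8], [3, 1]]
`a[0].append(34)` → a = [[8, 8, 34], [3, 1]]; b = [[8, 8, 34], [3, 1]]
`a.append([5, 5])` → a = [[8, 8, 34], [3, 1], [5, 5]]
`print(b)` → prints [[8, 8, 34], [3, 1]]

Answer: [[8, 8, 34], [3, 1]]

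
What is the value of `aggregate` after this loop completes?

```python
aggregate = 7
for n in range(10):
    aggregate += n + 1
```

Start at 7, add 1 to 10 = 62
`aggregate` takes the values: 7 → 8 → 10 → 13 → 17 → 22 → 28 → 35 → 43 → 52 → 62

Answer: 62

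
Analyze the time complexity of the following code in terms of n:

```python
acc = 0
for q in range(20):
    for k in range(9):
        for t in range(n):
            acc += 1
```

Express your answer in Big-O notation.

Each loop level contributes: 1 × 1 × n. Multiplying the contributions gives O(n).

Answer: O(n)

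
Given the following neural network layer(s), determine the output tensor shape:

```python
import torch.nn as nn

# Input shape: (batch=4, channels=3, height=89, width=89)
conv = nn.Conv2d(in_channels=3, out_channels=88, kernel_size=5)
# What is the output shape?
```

Input: (4, 3, 89, 89) -> Output: (4, 88, 85, 85)

Answer: (4, 88, 85, 85)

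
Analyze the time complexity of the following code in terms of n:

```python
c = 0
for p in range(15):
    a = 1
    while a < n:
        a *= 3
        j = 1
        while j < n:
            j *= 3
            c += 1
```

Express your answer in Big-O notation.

Each loop level contributes: 1 × log n × log n. Multiplying the contributions gives O(log² n).

Answer: O(log² n)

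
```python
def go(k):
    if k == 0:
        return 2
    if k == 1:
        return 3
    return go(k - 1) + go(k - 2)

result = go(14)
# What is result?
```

Build up from base cases: go(0)=2, go(1)=3, go(2)=5, go(3)=8, go(4)=13, go(5)=21, go(6)=34, ..., go(14)=1597

Answer: 1597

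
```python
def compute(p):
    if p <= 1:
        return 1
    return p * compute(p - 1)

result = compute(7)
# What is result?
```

compute(7) = 7 * 6 * 5 * 4 * 3 * 2 * 1 = 5040

Answer: 5040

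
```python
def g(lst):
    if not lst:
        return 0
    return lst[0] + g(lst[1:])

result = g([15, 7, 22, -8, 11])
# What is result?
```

15 + 7 + 22 + (-8) + 11 + 0 = 47

Answer: 47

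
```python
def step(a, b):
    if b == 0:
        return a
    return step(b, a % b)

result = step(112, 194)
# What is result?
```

step(112, 194) -> step(194, 112) -> step(112, 82) -> step(82, 30) -> step(30, 22) -> step(22, 8) -> step(8, 6) -> step(6, 2) -> step(2, 0) -> 2

Answer: 2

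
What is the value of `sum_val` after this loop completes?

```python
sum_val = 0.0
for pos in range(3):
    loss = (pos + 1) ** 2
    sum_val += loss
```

Sum of squared losses 1² + 2² + ... + 3²
`sum_val` takes the values: 0.0 → 1.0 → 5.0 → 14.0

Answer: 14.0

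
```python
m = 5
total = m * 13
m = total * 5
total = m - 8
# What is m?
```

Trace:
`m = 5` → m = 5
`total = m * 13` → total = 65
`m = total * 5` → m = 325
`total = m - 8` → total = 317
So m = 325

Answer: 325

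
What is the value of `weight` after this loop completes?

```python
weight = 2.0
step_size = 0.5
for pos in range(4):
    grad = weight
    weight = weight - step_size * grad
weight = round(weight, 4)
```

Gradient descent: w = 2.0 * (1 - 0.5)^4
`weight` takes the values: 2.0 → 1.0 → 0.5 → 0.25 → 0.125

Answer: 0.125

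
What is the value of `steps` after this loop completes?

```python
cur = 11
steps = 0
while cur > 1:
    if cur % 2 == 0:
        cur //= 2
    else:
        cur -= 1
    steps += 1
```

Steps to reduce 11 to 1
`steps` takes the values: 0 → 1 → 2 → 3 → 4 → 5

Answer: 5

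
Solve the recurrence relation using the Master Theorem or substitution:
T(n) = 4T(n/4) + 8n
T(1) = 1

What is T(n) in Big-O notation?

By Master Theorem: a=4, b=4, f(n)=8n. Since log_4(4) = 1 and f(n) = Θ(n^1), Case 2 applies. T(n) = O(n log n).

Answer: O(n log n)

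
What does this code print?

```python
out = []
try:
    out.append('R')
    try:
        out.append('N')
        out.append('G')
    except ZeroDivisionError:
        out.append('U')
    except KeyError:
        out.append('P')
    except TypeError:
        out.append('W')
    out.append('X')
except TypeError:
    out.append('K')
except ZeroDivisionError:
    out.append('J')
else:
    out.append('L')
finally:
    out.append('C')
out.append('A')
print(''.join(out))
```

Execution trace: 'R' (try body) → 'N' (inner try body) → 'G' (inner try body, no exception) → 'X' (try body, no exception) → 'L' (else) → 'C' (finally) → 'A' (after the try/except). Output: RNGXLCA

Answer: RNGXLCA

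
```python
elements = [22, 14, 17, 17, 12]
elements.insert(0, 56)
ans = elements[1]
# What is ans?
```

Trace:
`elements = [22, 14, 17, 17, 12]` → elements = [22, 14, 17, 17, 12]
`elements.insert(0, 56)` → elements = [56, 22, 14, 17, 17, 12]
`ans = elements[1]` → ans = 22
So ans = 22

Answer: 22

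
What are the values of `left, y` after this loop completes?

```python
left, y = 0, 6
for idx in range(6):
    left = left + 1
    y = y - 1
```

left goes 0→6, y goes 6→0
`left, y` takes the values: (0, 6) → (1, 6) → (1, 5) → (2, 5) → (2, 4) → (3, 4) → (3, 3) → (4, 3) → (4, 2) → (5, 2) → (5, 1) → (6, 1) → (6, 0)

Answer: 6, 0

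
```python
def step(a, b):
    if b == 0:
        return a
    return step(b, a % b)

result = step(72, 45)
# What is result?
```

step(72, 45) -> step(45, 27) -> step(27, 18) -> step(18, 9) -> step(9, 0) -> 9

Answer: 9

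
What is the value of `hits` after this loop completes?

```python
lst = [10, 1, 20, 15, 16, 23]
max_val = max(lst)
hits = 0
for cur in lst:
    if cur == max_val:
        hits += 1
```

Count of max value 23 in [10, 1, 20, 15, 16, 23]
`hits` takes the values: 0 → 1

Answer: 1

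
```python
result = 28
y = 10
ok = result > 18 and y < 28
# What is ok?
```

Trace:
`result = 28` → result = 28
`y = 10` → y = 10
`ok = result > 18 and y < 28` → ok = True
So ok = True

Answer: True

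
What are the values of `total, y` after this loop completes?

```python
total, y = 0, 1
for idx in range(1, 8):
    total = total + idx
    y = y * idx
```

Sum and factorial of 1 to 7
`total, y` takes the values: (0, 1) → (1, 1) → (3, 1) → (3, 2) → (6, 2) → (6, 6) → (10, 6) → (10, 24) → (15, 24) → (15, 120) → (21, 120) → (21, 720) → (28, 720) → (28, 5040)

Answer: 28, 5040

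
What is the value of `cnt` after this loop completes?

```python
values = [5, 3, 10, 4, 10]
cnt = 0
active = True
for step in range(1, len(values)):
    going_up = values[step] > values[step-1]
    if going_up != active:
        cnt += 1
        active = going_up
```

Count direction changes in [5, 3, 10, 4, 10]
`cnt` takes the values: 0 → 1 → 2 → 3 → 4

Answer: 4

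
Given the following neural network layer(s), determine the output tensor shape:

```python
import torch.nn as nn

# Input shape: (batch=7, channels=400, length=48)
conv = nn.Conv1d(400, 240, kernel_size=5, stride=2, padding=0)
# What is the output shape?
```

Input: (7, 400, 48) -> Output: (7, 240, 22)

Answer: (7, 240, 22)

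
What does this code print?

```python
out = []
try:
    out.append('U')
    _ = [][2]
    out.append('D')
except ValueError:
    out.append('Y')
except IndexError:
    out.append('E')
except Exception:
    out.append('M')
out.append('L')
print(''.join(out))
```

Execution trace: 'U' (try body) → 'E' (except IndexError) → 'L' (after the try/except). Output: UEL

Answer: UEL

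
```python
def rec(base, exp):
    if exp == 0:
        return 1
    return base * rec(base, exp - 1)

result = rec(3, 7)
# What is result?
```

rec(3, 7) = 3 * 3 * 3 * 3 * 3 * 3 * 3 = 2187

Answer: 2187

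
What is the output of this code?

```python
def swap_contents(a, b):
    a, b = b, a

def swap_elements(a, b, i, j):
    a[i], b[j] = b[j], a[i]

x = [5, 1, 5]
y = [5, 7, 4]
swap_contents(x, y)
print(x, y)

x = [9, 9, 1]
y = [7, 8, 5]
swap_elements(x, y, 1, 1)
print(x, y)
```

Key concept: parameter rebinding vs mutation.
Step by step:
`x = [5, 1, 5]` → x = [5, 1, 5]
`y = [5, 7, 4]` → y = [5, 7, 4]
`swap_contents(x, y)` → no visible change to tracked variables
`print(x, y)` → prints [5, 1, 5] [5, 7, 4]
`x = [9, 9, 1]` → x = [9, 9, 1]
`y = [7, 8, 5]` → y = [7, 8, 5]
`swap_elements(x, y, 1, 1)` → x = [9, 8, 1]; y = [7, 9, 5]
`print(x, y)` → prints [9, 8, 1] [7, 9, 5]

Answer:
[5, 1, 5] [5, 7, 4]
[9, 8, 1] [7, 9, 5]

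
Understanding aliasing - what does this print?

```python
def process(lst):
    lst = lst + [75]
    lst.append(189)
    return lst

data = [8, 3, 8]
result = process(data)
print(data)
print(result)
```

Key concept: rebinding parameter vs mutation.
Step by step:
`data = [8, 3, 8]` → data = [8, 3, 8]
`result = process(data)` → result = [8, 3, 8, 75, 189]
`print(data)` → prints [8, 3, 8]
`print(result)` → prints [8, 3, 8, 75, 189]

Answer:
[8, 3, 8]
[8, 3, 8, 75, 189]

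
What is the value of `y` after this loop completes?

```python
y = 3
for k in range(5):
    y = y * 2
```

Multiply by 2, 5 times: 3 * 2^5 = 96
`y` takes the values: 3 → 6 → 12 → 24 → 48 → 96

Answer: 96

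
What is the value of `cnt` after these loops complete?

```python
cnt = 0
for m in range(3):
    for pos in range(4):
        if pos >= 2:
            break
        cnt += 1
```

Inner breaks at 2, outer runs 3 times
`cnt` takes the values: 0 → 1 → 2 → 3 → 4 → 5 → 6

Answer: 6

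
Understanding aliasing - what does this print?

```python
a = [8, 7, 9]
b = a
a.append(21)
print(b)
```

Key concept: basic list aliasing.
Step by step:
`a = [8, 7, 9]` → a = [8, 7, 9]
`b = a` → b = [8, 7, 9] (same object as a)
`a.append(21)` → a = [8, 7, 9, 21] (same object as b); b = [8, 7, 9, 21] (same object as a)
`print(b)` → prints [8, 7, 9, 21]

Answer: [8, 7, 9, 21]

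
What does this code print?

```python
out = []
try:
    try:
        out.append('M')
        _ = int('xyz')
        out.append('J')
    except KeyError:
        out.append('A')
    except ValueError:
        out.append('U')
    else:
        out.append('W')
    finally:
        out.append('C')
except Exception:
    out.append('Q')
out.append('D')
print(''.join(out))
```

Execution trace: 'M' (inner try body) → 'U' (inner except ValueError) → 'C' (inner finally) → 'D' (after the try/except). Output: MUCD

Answer: MUCD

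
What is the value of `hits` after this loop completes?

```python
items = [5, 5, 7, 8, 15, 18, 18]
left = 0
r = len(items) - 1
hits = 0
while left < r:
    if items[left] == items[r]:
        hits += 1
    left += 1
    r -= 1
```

Count matching pairs from ends
`hits` takes the values: 0

Answer: 0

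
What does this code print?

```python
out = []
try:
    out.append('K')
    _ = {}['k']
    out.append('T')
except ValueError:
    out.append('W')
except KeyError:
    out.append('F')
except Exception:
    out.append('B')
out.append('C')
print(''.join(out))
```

Execution trace: 'K' (try body) → 'F' (except KeyError) → 'C' (after the try/except). Output: KFC

Answer: KFC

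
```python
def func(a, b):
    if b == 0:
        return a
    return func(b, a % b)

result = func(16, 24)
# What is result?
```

func(16, 24) -> func(24, 16) -> func(16, 8) -> func(8, 0) -> 8

Answer: 8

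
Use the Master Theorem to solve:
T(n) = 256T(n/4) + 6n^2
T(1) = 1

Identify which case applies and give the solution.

a=256, b=4, f(n)=6n^2. log_4(256) = 4. Since c=2 < 4, Case 1 applies: T(n) = Θ(n^log_b(a)) = O(n^4).

Answer: O(n^4) - Case 1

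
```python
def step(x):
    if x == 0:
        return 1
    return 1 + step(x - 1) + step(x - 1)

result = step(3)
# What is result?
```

step(x) = 1 + 2·step(x-1), step(0)=1. Closed form: (1+1)·2^3 - 1 = 15.

Answer: 15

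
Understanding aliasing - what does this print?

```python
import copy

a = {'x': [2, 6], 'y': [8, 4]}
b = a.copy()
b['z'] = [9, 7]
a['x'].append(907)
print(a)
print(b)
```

Key concept: shallow copy of dict with mutable values.
Step by step:
`a = {'x': [2, 6], 'y': [8, 4]}` → a = {'x': [2, 6], 'y': [8, 4]}
`b = a.copy()` → b = {'x': [2, 6], 'y': [8, 4]}
`b['z'] = [9, 7]` → b = {'x': [2, 6], 'y': [8, 4], 'z': [9, 7]}
`a['x'].append(907)` → a = {'x': [2, 6, 907], 'y': [8, 4]}; b = {'x': [2, 6, 907], 'y': [8, 4], 'z': [9, 7]}
`print(a)` → prints {'x': [2, 6, 907], 'y': [8, 4]}
`print(b)` → prints {'x': [2, 6, 907], 'y': [8, 4], 'z': [9, 7]}

Answer:
{'x': [2, 6, 907], 'y': [8, 4]}
{'x': [2, 6, 907], 'y': [8, 4], 'z': [9, 7]}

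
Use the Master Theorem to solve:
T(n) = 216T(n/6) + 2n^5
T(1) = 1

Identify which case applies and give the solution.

a=216, b=6, f(n)=2n^5. log_6(216) = 3. Since c=5 > 3 and the regularity condition holds (216(n/6)^5 = (216/6^5)n^5 with 216/6^5 < 1), Case 3 applies: T(n) = Θ(f(n)) = O(n^5).

Answer: O(n^5) - Case 3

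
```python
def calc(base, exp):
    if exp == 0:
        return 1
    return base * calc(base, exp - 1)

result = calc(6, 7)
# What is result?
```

calc(6, 7) = 6 * 6 * 6 * 6 * 6 * 6 * 6 = 279936

Answer: 279936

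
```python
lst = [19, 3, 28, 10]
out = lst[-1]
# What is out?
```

Trace:
`lst = [19, 3, 28, 10]` → lst = [19, 3, 28, 10]
`out = lst[-1]` → out = 10
So out = 10

Answer: 10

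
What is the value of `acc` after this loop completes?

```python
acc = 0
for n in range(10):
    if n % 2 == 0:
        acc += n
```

Sum of even numbers 0 to 9
`acc` takes the values: 0 → 2 → 6 → 12 → 20

Answer: 20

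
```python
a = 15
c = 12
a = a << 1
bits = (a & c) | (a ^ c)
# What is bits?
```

Trace:
`a = 15` → a = 15
`c = 12` → c = 12
`a = a << 1` → a = 30
`bits = (a & c) | (a ^ c)` → bits = 30
So bits = 30

Answer: 30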